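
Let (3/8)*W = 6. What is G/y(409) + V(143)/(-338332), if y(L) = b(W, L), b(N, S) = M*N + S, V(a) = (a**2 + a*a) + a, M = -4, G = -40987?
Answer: -338570069/2846940 ≈ -118.92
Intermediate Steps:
W = 16 (W = (8/3)*6 = 16)
V(a) = a + 2*a**2 (V(a) = (a**2 + a**2) + a = 2*a**2 + a = a + 2*a**2)
b(N, S) = S - 4*N (b(N, S) = -4*N + S = S - 4*N)
y(L) = -64 + L (y(L) = L - 4*16 = L - 64 = -64 + L)
G/y(409) + V(143)/(-338332) = -40987/(-64 + 409) + (143*(1 + 2*143))/(-338332) = -40987/345 + (143*(1 + 286))*(-1/338332) = -40987*1/345 + (143*287)*(-1/338332) = -40987/345 + 41041*(-1/338332) = -40987/345 - 1001/8252 = -338570069/2846940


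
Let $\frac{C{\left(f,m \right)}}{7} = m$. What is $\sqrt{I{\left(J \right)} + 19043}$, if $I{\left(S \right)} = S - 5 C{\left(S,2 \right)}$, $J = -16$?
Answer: $\sqrt{18957} \approx 137.68$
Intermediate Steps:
$C{\left(f,m \right)} = 7 m$
$I{\left(S \right)} = -70 + S$ ($I{\left(S \right)} = S - 5 \cdot 7 \cdot 2 = S - 70 = -70 + S$)
$\sqrt{I{\left(J \right)} + 19043} = \sqrt{\left(-70 - 16\right) + 19043} = \sqrt{-86 + 19043} = \sqrt{18957}$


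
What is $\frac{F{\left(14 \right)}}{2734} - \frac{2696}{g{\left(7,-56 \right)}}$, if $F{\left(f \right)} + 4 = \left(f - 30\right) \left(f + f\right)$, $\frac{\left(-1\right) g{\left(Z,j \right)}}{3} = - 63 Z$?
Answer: $- \frac{3984430}{1808541} \approx -2.2031$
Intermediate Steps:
$g{\left(Z,j \right)} = 189 Z$ ($g{\left(Z,j \right)} = - 3 \left(- 63 Z\right) = 189 Z$)
$F{\left(f \right)} = -4 + 2 f \left(-30 + f\right)$ ($F{\left(f \right)} = -4 + \left(f - 30\right) \left(f + f\right) = -4 + \left(-30 + f\right) 2 f = -4 + 2 f \left(-30 + f\right)$)
$\frac{F{\left(14 \right)}}{2734} - \frac{2696}{g{\left(7,-56 \right)}} = \frac{-4 - 840 + 2 \cdot 14^{2}}{2734} - \frac{2696}{189 \cdot 7} = \left(-4 - 840 + 2 \cdot 196\right) \frac{1}{2734} - \frac{2696}{1323} = \left(-4 - 840 + 392\right) \frac{1}{2734} - \frac{2696}{1323} = \left(-452\right) \frac{1}{2734} - \frac{2696}{1323} = - \frac{226}{1367} - \frac{2696}{1323} = - \frac{3984430}{1808541}$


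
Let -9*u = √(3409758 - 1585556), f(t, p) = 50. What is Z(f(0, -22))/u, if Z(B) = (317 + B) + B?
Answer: -3753*√1824202/1824202 ≈ -2.7787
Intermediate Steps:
Z(B) = 317 + 2*B
u = -√1824202/9 (u = -√(3409758 - 1585556)/9 = -√1824202/9 ≈ -150.07)
Z(f(0, -22))/u = (317 + 2*50)/((-√1824202/9)) = (317 + 100)*(-9*√1824202/1824202) = 417*(-9*√1824202/1824202) = -3753*√1824202/1824202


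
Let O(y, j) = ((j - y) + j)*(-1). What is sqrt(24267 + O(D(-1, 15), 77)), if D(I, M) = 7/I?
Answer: sqrt(24106) ≈ 155.26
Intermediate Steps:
O(y, j) = y - 2*j (O(y, j) = (-y + 2*j)*(-1) = y - 2*j)
sqrt(24267 + O(D(-1, 15), 77)) = sqrt(24267 + (7/(-1) - 2*77)) = sqrt(24267 + (7*(-1) - 154)) = sqrt(24267 + (-7 - 154)) = sqrt(24267 - 161) = sqrt(24106)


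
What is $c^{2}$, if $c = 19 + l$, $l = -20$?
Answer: $1$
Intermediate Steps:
$c = -1$ ($c = 19 - 20 = -1$)
$c^{2} = \left(-1\right)^{2} = 1$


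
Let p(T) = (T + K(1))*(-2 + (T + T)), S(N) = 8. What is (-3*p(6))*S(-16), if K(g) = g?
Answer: -1680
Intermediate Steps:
p(T) = (1 + T)*(-2 + 2*T) (p(T) = (T + 1)*(-2 + (T + T)) = (1 + T)*(-2 + 2*T))
(-3*p(6))*S(-16) = -3*(-2 + 2*6²)*8 = -3*(-2 + 2*36)*8 = -3*(-2 + 72)*8 = -3*70*8 = -210*8 = -1680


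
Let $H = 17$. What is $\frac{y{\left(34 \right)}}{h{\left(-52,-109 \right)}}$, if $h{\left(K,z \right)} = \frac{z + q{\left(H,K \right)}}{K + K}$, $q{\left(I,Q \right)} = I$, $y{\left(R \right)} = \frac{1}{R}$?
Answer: $\frac{13}{391} \approx 0.033248$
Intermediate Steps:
$h{\left(K,z \right)} = \frac{17 + z}{2 K}$ ($h{\left(K,z \right)} = \frac{z + 17}{K + K} = \frac{17 + z}{2 K}$)
$\frac{y{\left(34 \right)}}{h{\left(-52,-109 \right)}} = \frac{1}{34 \frac{17 - 109}{2 \left(-52\right)}} = \frac{1}{34 \cdot \frac{1}{2} \left(- \frac{1}{52}\right) \left(-92\right)} = \frac{1}{34 \cdot \frac{23}{26}} = \frac{1}{34} \cdot \frac{26}{23} = \frac{13}{391}$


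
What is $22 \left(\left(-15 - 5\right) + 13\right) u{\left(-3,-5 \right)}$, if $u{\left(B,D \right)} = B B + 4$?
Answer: $-2002$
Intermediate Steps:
$u{\left(B,D \right)} = 4 + B^{2}$ ($u{\left(B,D \right)} = B^{2} + 4 = 4 + B^{2}$)
$22 \left(\left(-15 - 5\right) + 13\right) u{\left(-3,-5 \right)} = 22 \left(\left(-15 - 5\right) + 13\right) \left(4 + \left(-3\right)^{2}\right) = 22 \left(-20 + 13\right) \left(4 + 9\right) = 22 \left(-7\right) 13 = \left(-154\right) 13 = -2002$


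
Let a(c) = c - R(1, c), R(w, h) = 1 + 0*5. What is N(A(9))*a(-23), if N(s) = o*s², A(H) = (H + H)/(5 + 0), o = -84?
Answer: 653184/25 ≈ 26127.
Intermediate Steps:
R(w, h) = 1 (R(w, h) = 1 + 0 = 1)
A(H) = 2*H/5 (A(H) = (2*H)/5 = (2*H)*(⅕) = 2*H/5)
a(c) = -1 + c (a(c) = c - 1*1 = c - 1 = -1 + c)
N(s) = -84*s²
N(A(9))*a(-23) = (-84*((⅖)*9)²)*(-1 - 23) = -84*(18/5)²*(-24) = -84*324/25*(-24) = -27216/25*(-24) = 653184/25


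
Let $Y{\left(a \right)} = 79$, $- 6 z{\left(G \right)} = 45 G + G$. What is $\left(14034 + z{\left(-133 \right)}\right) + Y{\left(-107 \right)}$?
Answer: $\frac{45398}{3} \approx 15133.0$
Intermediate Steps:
$z{\left(G \right)} = - \frac{23 G}{3}$ ($z{\left(G \right)} = - \frac{45 G + G}{6} = - \frac{46 G}{6} = - \frac{23 G}{3}$)
$\left(14034 + z{\left(-133 \right)}\right) + Y{\left(-107 \right)} = \left(14034 - - \frac{3059}{3}\right) + 79 = \left(14034 + \frac{3059}{3}\right) + 79 = \frac{45161}{3} + 79 = \frac{45398}{3}$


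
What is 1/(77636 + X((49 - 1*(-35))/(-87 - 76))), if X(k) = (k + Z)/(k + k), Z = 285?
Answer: 56/4332159 ≈ 1.2927e-5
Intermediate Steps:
X(k) = (285 + k)/(2*k) (X(k) = (k + 285)/(k + k) = (285 + k)/((2*k)) = (285 + k)*(1/(2*k)) = (285 + k)/(2*k))
1/(77636 + X((49 - 1*(-35))/(-87 - 76))) = 1/(77636 + (285 + (49 - 1*(-35))/(-87 - 76))/(2*(((49 - 1*(-35))/(-87 - 76))))) = 1/(77636 + (285 + (49 + 35)/(-163))/(2*(((49 + 35)/(-163))))) = 1/(77636 + (285 + 84*(-1/163))/(2*((84*(-1/163))))) = 1/(77636 + (285 - 84/163)/(2*(-84/163))) = 1/(77636 + (½)*(-163/84)*(46371/163)) = 1/(77636 - 15457/56) = 1/(4332159/56) = 56/4332159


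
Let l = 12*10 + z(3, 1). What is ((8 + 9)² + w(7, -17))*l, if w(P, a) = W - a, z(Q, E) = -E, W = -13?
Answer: 34867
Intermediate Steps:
w(P, a) = -13 - a
l = 119 (l = 12*10 - 1*1 = 120 - 1 = 119)
((8 + 9)² + w(7, -17))*l = ((8 + 9)² + (-13 - 1*(-17)))*119 = (17² + (-13 + 17))*119 = (289 + 4)*119 = 293*119 = 34867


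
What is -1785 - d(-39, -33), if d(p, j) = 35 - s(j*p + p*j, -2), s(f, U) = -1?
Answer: -1821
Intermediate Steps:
d(p, j) = 36 (d(p, j) = 35 - 1*(-1) = 35 + 1 = 36)
-1785 - d(-39, -33) = -1785 - 1*36 = -1785 - 36 = -1821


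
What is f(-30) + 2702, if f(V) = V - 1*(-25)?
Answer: 2697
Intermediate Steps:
f(V) = 25 + V (f(V) = V + 25 = 25 + V)
f(-30) + 2702 = (25 - 30) + 2702 = -5 + 2702 = 2697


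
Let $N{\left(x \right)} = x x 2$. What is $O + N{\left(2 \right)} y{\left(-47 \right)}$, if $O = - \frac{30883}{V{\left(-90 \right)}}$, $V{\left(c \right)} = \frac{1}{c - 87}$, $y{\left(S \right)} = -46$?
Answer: $5465923$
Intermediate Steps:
$V{\left(c \right)} = \frac{1}{-87 + c}$
$O = 5466291$ ($O = - \frac{30883}{\frac{1}{-87 - 90}} = - \frac{30883}{\frac{1}{-177}} = - \frac{30883}{- \frac{1}{177}} = \left(-30883\right) \left(-177\right) = 5466291$)
$N{\left(x \right)} = 2 x^{2}$ ($N{\left(x \right)} = x^{2} \cdot 2 = 2 x^{2}$)
$O + N{\left(2 \right)} y{\left(-47 \right)} = 5466291 + 2 \cdot 2^{2} \left(-46\right) = 5466291 + 2 \cdot 4 \left(-46\right) = 5466291 + 8 \left(-46\right) = 5466291 - 368 = 5465923$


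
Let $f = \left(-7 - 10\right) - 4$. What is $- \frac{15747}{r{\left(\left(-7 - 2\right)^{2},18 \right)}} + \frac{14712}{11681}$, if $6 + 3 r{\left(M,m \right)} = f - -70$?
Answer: $- \frac{551189505}{502283} \approx -1097.4$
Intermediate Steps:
$f = -21$ ($f = -17 - 4 = -21$)
$r{\left(M,m \right)} = \frac{43}{3}$ ($r{\left(M,m \right)} = -2 + \frac{-21 - -70}{3} = -2 + \frac{-21 + 70}{3} = -2 + \frac{1}{3} \cdot 49 = -2 + \frac{49}{3} = \frac{43}{3}$)
$- \frac{15747}{r{\left(\left(-7 - 2\right)^{2},18 \right)}} + \frac{14712}{11681} = - \frac{15747}{\frac{43}{3}} + \frac{14712}{11681} = \left(-15747\right) \frac{3}{43} + 14712 \cdot \frac{1}{11681} = - \frac{47241}{43} + \frac{14712}{11681} = - \frac{551189505}{502283}$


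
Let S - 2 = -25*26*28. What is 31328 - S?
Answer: 49526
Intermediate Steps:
S = -18198 (S = 2 - 25*26*28 = 2 - 650*28 = 2 - 18200 = -18198)
31328 - S = 31328 - 1*(-18198) = 31328 + 18198 = 49526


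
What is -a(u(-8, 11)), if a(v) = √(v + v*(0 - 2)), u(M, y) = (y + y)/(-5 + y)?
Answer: -I*√33/3 ≈ -1.9149*I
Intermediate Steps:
u(M, y) = 2*y/(-5 + y) (u(M, y) = (2*y)/(-5 + y) = 2*y/(-5 + y))
a(v) = √(-v) (a(v) = √(v + v*(-2)) = √(v - 2*v) = √(-v))
-a(u(-8, 11)) = -√(-2*11/(-5 + 11)) = -√(-2*11/6) = -√(-1*11/3) = -√(-11/3) = -I*√33/3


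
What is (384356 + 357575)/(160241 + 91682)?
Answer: 43643/14819 ≈ 2.9451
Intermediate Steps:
(384356 + 357575)/(160241 + 91682) = 741931/251923 = 741931*(1/251923) = 43643/14819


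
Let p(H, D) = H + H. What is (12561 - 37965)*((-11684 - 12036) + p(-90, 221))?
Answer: 607155600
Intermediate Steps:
p(H, D) = 2*H
(12561 - 37965)*((-11684 - 12036) + p(-90, 221)) = (12561 - 37965)*((-11684 - 12036) + 2*(-90)) = -25404*(-23720 - 180) = -25404*(-23900) = 607155600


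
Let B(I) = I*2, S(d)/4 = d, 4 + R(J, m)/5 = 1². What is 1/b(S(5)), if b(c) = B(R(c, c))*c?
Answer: -1/600 ≈ -0.0016667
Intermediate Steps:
R(J, m) = -15 (R(J, m) = -20 + 5*1² = -20 + 5*1 = -20 + 5 = -15)
S(d) = 4*d
B(I) = 2*I
b(c) = -30*c (b(c) = (2*(-15))*c = -30*c)
1/b(S(5)) = 1/(-120*5) = 1/(-30*20) = 1/(-600) = -1/600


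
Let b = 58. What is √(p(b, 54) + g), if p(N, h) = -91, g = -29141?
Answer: 12*I*√203 ≈ 170.97*I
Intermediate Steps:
√(p(b, 54) + g) = √(-91 - 29141) = √(-29232) = 12*I*√203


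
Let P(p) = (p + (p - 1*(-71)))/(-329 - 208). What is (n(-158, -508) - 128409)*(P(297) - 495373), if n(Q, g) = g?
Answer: 34293980288822/537 ≈ 6.3862e+10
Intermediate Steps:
P(p) = -71/537 - 2*p/537 (P(p) = (p + (p + 71))/(-537) = (p + (71 + p))*(-1/537) = (71 + 2*p)*(-1/537) = -71/537 - 2*p/537)
(n(-158, -508) - 128409)*(P(297) - 495373) = (-508 - 128409)*((-71/537 - 2/537*297) - 495373) = -128917*((-71/537 - 198/179) - 495373) = -128917*(-665/537 - 495373) = -128917*(-266015966/537) = 34293980288822/537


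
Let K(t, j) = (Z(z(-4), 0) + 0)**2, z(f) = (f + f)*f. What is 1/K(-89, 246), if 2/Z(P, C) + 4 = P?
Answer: 196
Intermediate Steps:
z(f) = 2*f**2 (z(f) = (2*f)*f = 2*f**2)
Z(P, C) = 2/(-4 + P)
K(t, j) = 1/196 (K(t, j) = (2/(-4 + 2*(-4)**2) + 0)**2 = (2/(-4 + 2*16) + 0)**2 = (2/(-4 + 32) + 0)**2 = (2/28 + 0)**2 = (2*(1/28) + 0)**2 = (1/14 + 0)**2 = (1/14)**2 = 1/196)
1/K(-89, 246) = 1/(1/196) = 196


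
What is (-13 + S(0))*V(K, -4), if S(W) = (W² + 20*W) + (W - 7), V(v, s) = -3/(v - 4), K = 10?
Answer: 10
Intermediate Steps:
V(v, s) = -3/(-4 + v)
S(W) = -7 + W² + 21*W (S(W) = (W² + 20*W) + (-7 + W) = -7 + W² + 21*W)
(-13 + S(0))*V(K, -4) = (-13 + (-7 + 0² + 21*0))*(-3/(-4 + 10)) = (-13 + (-7 + 0 + 0))*(-3/6) = (-13 - 7)*(-3*⅙) = -20*(-½) = 10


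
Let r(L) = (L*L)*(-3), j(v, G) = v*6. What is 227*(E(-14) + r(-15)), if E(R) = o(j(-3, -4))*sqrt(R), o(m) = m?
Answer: -153225 - 4086*I*sqrt(14) ≈ -1.5323e+5 - 15288.0*I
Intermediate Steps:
j(v, G) = 6*v
r(L) = -3*L**2 (r(L) = L**2*(-3) = -3*L**2)
E(R) = -18*sqrt(R) (E(R) = (6*(-3))*sqrt(R) = -18*sqrt(R))
227*(E(-14) + r(-15)) = 227*(-18*I*sqrt(14) - 3*(-15)**2) = 227*(-18*I*sqrt(14) - 3*225) = 227*(-18*I*sqrt(14) - 675) = 227*(-675 - 18*I*sqrt(14)) = -153225 - 4086*I*sqrt(14)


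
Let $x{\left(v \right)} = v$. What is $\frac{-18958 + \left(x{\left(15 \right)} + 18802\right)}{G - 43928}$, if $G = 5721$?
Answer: $\frac{141}{38207} \approx 0.0036904$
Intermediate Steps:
$\frac{-18958 + \left(x{\left(15 \right)} + 18802\right)}{G - 43928} = \frac{-18958 + \left(15 + 18802\right)}{5721 - 43928} = \frac{-18958 + 18817}{-38207} = \left(-141\right) \left(- \frac{1}{38207}\right) = \frac{141}{38207}$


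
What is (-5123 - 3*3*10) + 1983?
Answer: -3230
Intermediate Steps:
(-5123 - 3*3*10) + 1983 = (-5123 - 9*10) + 1983 = (-5123 - 90) + 1983 = -5213 + 1983 = -3230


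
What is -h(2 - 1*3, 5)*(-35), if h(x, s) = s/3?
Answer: 175/3 ≈ 58.333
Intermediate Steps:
h(x, s) = s/3 (h(x, s) = s*(⅓) = s/3)
-h(2 - 1*3, 5)*(-35) = -5/3*(-35) = 175/3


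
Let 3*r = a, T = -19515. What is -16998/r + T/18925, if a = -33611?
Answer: 61828557/127217635 ≈ 0.48601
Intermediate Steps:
r = -33611/3 (r = (1/3)*(-33611) = -33611/3 ≈ -11204.)
-16998/r + T/18925 = -16998/(-33611/3) - 19515/18925 = -16998*(-3/33611) - 19515*1/18925 = 50994/33611 - 3903/3785 = 61828557/127217635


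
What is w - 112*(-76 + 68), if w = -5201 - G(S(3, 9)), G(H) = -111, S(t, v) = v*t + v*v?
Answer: -4194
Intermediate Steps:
S(t, v) = v² + t*v (S(t, v) = t*v + v² = v² + t*v)
w = -5090 (w = -5201 - 1*(-111) = -5201 + 111 = -5090)
w - 112*(-76 + 68) = -5090 - 112*(-76 + 68) = -5090 - 112*(-8) = -5090 - 1*(-896) = -5090 + 896 = -4194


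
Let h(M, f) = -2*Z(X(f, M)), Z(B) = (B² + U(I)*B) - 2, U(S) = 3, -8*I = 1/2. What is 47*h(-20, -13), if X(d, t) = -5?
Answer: -752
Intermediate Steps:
I = -1/16 (I = -⅛/2 = -⅛*½ = -1/16 ≈ -0.062500)
Z(B) = -2 + B² + 3*B (Z(B) = (B² + 3*B) - 2 = -2 + B² + 3*B)
h(M, f) = -16 (h(M, f) = -2*(-2 + (-5)² + 3*(-5)) = -2*(-2 + 25 - 15) = -2*8 = -16)
47*h(-20, -13) = 47*(-16) = -752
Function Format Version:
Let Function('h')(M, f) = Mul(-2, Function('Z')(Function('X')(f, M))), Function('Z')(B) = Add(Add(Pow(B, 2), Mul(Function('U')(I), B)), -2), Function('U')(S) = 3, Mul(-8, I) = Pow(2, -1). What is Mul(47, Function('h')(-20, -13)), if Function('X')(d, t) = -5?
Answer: -752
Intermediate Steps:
I = Rational(-1, 16) (I = Mul(Rational(-1, 8), Pow(2, -1)) = Mul(Rational(-1, 8), Rational(1, 2)) = Rational(-1, 16) ≈ -0.062500)
Function('Z')(B) = Add(-2, Pow(B, 2), Mul(3, B)) (Function('Z')(B) = Add(Add(Pow(B, 2), Mul(3, B)), -2) = Add(-2, Pow(B, 2), Mul(3, B)))
Function('h')(M, f) = -16 (Function('h')(M, f) = Mul(-2, Add(-2, Pow(-5, 2), Mul(3, -5))) = Mul(-2, Add(-2, 25, -15)) = Mul(-2, 8) = -16)
Mul(47, Function('h')(-20, -13)) = Mul(47, -16) = -752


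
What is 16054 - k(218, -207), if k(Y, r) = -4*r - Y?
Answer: 15444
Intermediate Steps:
k(Y, r) = -Y - 4*r
16054 - k(218, -207) = 16054 - (-1*218 - 4*(-207)) = 16054 - (-218 + 828) = 16054 - 1*610 = 16054 - 610 = 15444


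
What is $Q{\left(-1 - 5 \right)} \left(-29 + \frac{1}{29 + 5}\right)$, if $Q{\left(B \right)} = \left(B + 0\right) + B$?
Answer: $\frac{5910}{17} \approx 347.65$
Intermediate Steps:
$Q{\left(B \right)} = 2 B$ ($Q{\left(B \right)} = B + B = 2 B$)
$Q{\left(-1 - 5 \right)} \left(-29 + \frac{1}{29 + 5}\right) = 2 \left(-1 - 5\right) \left(-29 + \frac{1}{29 + 5}\right) = 2 \left(-1 - 5\right) \left(-29 + \frac{1}{34}\right) = 2 \left(-6\right) \left(-29 + \frac{1}{34}\right) = \left(-12\right) \left(- \frac{985}{34}\right) = \frac{5910}{17}$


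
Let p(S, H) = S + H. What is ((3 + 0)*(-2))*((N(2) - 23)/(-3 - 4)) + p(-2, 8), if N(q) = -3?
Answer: -114/7 ≈ -16.286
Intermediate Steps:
p(S, H) = H + S
((3 + 0)*(-2))*((N(2) - 23)/(-3 - 4)) + p(-2, 8) = ((3 + 0)*(-2))*((-3 - 23)/(-3 - 4)) + (8 - 2) = (3*(-2))*(-26/(-7)) + 6 = -(-156)*(-1)/7 + 6 = -6*26/7 + 6 = -156/7 + 6 = -114/7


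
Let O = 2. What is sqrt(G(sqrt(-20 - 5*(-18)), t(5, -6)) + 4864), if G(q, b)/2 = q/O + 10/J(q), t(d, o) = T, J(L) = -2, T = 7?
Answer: sqrt(4854 + sqrt(70)) ≈ 69.731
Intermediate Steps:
t(d, o) = 7
G(q, b) = -10 + q (G(q, b) = 2*(q/2 + 10/(-2)) = 2*(q*(1/2) + 10*(-1/2)) = 2*(q/2 - 5) = 2*(-5 + q/2) = -10 + q)
sqrt(G(sqrt(-20 - 5*(-18)), t(5, -6)) + 4864) = sqrt((-10 + sqrt(-20 - 5*(-18))) + 4864) = sqrt((-10 + sqrt(-20 + 90)) + 4864) = sqrt((-10 + sqrt(70)) + 4864) = sqrt(4854 + sqrt(70))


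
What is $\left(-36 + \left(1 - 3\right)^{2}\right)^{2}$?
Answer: $1024$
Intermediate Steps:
$\left(-36 + \left(1 - 3\right)^{2}\right)^{2} = \left(-36 + \left(-2\right)^{2}\right)^{2} = \left(-36 + 4\right)^{2} = \left(-32\right)^{2} = 1024$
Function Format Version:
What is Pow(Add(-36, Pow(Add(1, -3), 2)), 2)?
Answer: 1024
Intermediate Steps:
Pow(Add(-36, Pow(Add(1, -3), 2)), 2) = Pow(Add(-36, Pow(-2, 2)), 2) = Pow(Add(-36, 4), 2) = Pow(-32, 2) = 1024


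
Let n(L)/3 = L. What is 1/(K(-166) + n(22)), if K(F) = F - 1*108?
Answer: -1/208 ≈ -0.0048077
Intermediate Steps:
n(L) = 3*L
K(F) = -108 + F (K(F) = F - 108 = -108 + F)
1/(K(-166) + n(22)) = 1/((-108 - 166) + 3*22) = 1/(-274 + 66) = 1/(-208) = -1/208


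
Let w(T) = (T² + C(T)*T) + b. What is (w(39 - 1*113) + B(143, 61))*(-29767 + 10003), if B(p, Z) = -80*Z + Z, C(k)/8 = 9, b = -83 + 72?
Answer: 92535048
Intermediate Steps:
b = -11
C(k) = 72 (C(k) = 8*9 = 72)
w(T) = -11 + T² + 72*T (w(T) = (T² + 72*T) - 11 = -11 + T² + 72*T)
B(p, Z) = -79*Z
(w(39 - 1*113) + B(143, 61))*(-29767 + 10003) = ((-11 + (39 - 1*113)² + 72*(39 - 1*113)) - 79*61)*(-29767 + 10003) = ((-11 + (39 - 113)² + 72*(39 - 113)) - 4819)*(-19764) = ((-11 + (-74)² + 72*(-74)) - 4819)*(-19764) = ((-11 + 5476 - 5328) - 4819)*(-19764) = (137 - 4819)*(-19764) = -4682*(-19764) = 92535048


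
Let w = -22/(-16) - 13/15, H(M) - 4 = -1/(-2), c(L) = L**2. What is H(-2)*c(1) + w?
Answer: 601/120 ≈ 5.0083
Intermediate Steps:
H(M) = 9/2 (H(M) = 4 - 1/(-2) = 4 - 1*(-1/2) = 4 + 1/2 = 9/2)
w = 61/120 (w = -22*(-1/16) - 13*1/15 = 11/8 - 13/15 = 61/120 ≈ 0.50833)
H(-2)*c(1) + w = (9/2)*1**2 + 61/120 = (9/2)*1 + 61/120 = 9/2 + 61/120 = 601/120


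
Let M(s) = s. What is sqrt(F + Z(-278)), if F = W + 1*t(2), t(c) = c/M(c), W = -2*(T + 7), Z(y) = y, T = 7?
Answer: I*sqrt(305) ≈ 17.464*I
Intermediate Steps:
W = -28 (W = -2*(7 + 7) = -2*14 = -28)
t(c) = 1 (t(c) = c/c = 1)
F = -27 (F = -28 + 1*1 = -28 + 1 = -27)
sqrt(F + Z(-278)) = sqrt(-27 - 278) = sqrt(-305) = I*sqrt(305)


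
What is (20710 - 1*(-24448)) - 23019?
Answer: 22139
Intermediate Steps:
(20710 - 1*(-24448)) - 23019 = (20710 + 24448) - 23019 = 45158 - 23019 = 22139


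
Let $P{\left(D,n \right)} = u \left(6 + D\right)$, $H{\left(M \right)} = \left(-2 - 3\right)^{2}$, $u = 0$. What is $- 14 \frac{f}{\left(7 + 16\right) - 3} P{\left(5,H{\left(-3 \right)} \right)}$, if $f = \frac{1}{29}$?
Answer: $0$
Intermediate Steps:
$H{\left(M \right)} = 25$ ($H{\left(M \right)} = \left(-5\right)^{2} = 25$)
$P{\left(D,n \right)} = 0$ ($P{\left(D,n \right)} = 0 \left(6 + D\right) = 0$)
$f = \frac{1}{29} \approx 0.034483$
$- 14 \frac{f}{\left(7 + 16\right) - 3} P{\left(5,H{\left(-3 \right)} \right)} = - 14 \frac{1}{29 \left(\left(7 + 16\right) - 3\right)} 0 = - 14 \frac{1}{29 \left(23 - 3\right)} 0 = - 14 \frac{1}{29 \cdot 20} \cdot 0 = - 14 \cdot \frac{1}{29} \cdot \frac{1}{20} \cdot 0 = \left(-14\right) \frac{1}{580} \cdot 0 = \left(- \frac{7}{290}\right) 0 = 0$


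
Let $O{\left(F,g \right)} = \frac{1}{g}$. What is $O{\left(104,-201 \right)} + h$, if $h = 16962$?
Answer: $\frac{3409361}{201} \approx 16962.0$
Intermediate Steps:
$O{\left(104,-201 \right)} + h = \frac{1}{-201} + 16962 = - \frac{1}{201} + 16962 = \frac{3409361}{201}$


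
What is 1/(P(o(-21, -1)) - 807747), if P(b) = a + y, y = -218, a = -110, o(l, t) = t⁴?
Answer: -1/808075 ≈ -1.2375e-6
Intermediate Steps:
P(b) = -328 (P(b) = -110 - 218 = -328)
1/(P(o(-21, -1)) - 807747) = 1/(-328 - 807747) = 1/(-808075) = -1/808075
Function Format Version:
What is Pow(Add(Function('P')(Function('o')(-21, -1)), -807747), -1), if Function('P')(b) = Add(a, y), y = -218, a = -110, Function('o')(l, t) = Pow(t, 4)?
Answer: Rational(-1, 808075) ≈ -1.2375e-6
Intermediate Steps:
Function('P')(b) = -328 (Function('P')(b) = Add(-110, -218) = -328)
Pow(Add(Function('P')(Function('o')(-21, -1)), -807747), -1) = Pow(Add(-328, -807747), -1) = Pow(-808075, -1) = Rational(-1, 808075)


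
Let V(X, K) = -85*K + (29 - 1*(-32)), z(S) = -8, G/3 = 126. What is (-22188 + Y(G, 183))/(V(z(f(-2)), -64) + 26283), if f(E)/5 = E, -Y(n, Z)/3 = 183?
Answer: -22737/31784 ≈ -0.71536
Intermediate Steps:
G = 378 (G = 3*126 = 378)
Y(n, Z) = -549 (Y(n, Z) = -3*183 = -549)
f(E) = 5*E
V(X, K) = 61 - 85*K (V(X, K) = -85*K + (29 + 32) = -85*K + 61 = 61 - 85*K)
(-22188 + Y(G, 183))/(V(z(f(-2)), -64) + 26283) = (-22188 - 549)/((61 - 85*(-64)) + 26283) = -22737/((61 + 5440) + 26283) = -22737/(5501 + 26283) = -22737/31784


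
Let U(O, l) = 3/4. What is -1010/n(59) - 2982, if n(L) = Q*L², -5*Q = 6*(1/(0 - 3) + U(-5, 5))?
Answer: -10378322/3481 ≈ -2981.4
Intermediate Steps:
U(O, l) = ¾ (U(O, l) = 3*(¼) = ¾)
Q = -½ (Q = -6*(1/(0 - 3) + ¾)/5 = -6*(1/(-3) + ¾)/5 = -6*(-⅓ + ¾)/5 = -6*5/(5*12) = -⅕*5/2 = -½ ≈ -0.50000)
n(L) = -L²/2
-1010/n(59) - 2982 = -1010/((-½*59²)) - 2982 = -1010/((-½*3481)) - 2982 = -1010/(-3481/2) - 2982 = -1010*(-2/3481) - 2982 = 2020/3481 - 2982 = -10378322/3481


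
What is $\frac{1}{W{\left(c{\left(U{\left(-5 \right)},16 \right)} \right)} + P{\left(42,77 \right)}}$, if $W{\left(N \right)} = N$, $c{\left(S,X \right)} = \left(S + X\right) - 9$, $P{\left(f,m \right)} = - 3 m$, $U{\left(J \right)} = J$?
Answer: $- \frac{1}{229} \approx -0.0043668$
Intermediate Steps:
$c{\left(S,X \right)} = -9 + S + X$
$\frac{1}{W{\left(c{\left(U{\left(-5 \right)},16 \right)} \right)} + P{\left(42,77 \right)}} = \frac{1}{\left(-9 - 5 + 16\right) - 231} = \frac{1}{2 - 231} = \frac{1}{-229} = - \frac{1}{229}$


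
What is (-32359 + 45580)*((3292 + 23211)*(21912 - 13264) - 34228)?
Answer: 3029773489236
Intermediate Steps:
(-32359 + 45580)*((3292 + 23211)*(21912 - 13264) - 34228) = 13221*(26503*8648 - 34228) = 13221*(229197944 - 34228) = 13221*229163716 = 3029773489236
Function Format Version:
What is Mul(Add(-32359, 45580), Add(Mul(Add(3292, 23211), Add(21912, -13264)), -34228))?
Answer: 3029773489236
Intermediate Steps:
Mul(Add(-32359, 45580), Add(Mul(Add(3292, 23211), Add(21912, -13264)), -34228)) = Mul(13221, Add(Mul(26503, 8648), -34228)) = Mul(13221, Add(229197944, -34228)) = Mul(13221, 229163716) = 3029773489236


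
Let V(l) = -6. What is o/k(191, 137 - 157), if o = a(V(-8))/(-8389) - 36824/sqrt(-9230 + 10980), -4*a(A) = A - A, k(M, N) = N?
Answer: 4603*sqrt(70)/875 ≈ 44.013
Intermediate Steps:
a(A) = 0 (a(A) = -(A - A)/4 = -1/4*0 = 0)
o = -18412*sqrt(70)/175 (o = 0/(-8389) - 36824/sqrt(-9230 + 10980) = 0*(-1/8389) - 36824*sqrt(70)/350 = 0 - 36824*sqrt(70)/350 = 0 - 18412*sqrt(70)/175 = -18412*sqrt(70)/175 ≈ -880.26)
o/k(191, 137 - 157) = (-18412*sqrt(70)/175)/(137 - 157) = -18412*sqrt(70)/175/(-20) = -18412*sqrt(70)/175*(-1/20) = 4603*sqrt(70)/875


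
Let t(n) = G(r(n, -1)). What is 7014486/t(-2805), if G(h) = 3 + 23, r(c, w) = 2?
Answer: 3507243/13 ≈ 2.6979e+5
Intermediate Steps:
G(h) = 26
t(n) = 26
7014486/t(-2805) = 7014486/26 = 7014486*(1/26) = 3507243/13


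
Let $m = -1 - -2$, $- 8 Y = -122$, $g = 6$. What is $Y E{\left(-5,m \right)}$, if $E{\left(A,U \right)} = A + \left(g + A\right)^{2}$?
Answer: $-61$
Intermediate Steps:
$Y = \frac{61}{4}$ ($Y = \left(- \frac{1}{8}\right) \left(-122\right) = \frac{61}{4} \approx 15.25$)
$m = 1$ ($m = -1 + 2 = 1$)
$E{\left(A,U \right)} = A + \left(6 + A\right)^{2}$
$Y E{\left(-5,m \right)} = \frac{61 \left(-5 + \left(6 - 5\right)^{2}\right)}{4} = \frac{61 \left(-5 + 1^{2}\right)}{4} = \frac{61 \left(-5 + 1\right)}{4} = \frac{61}{4} \left(-4\right) = -61$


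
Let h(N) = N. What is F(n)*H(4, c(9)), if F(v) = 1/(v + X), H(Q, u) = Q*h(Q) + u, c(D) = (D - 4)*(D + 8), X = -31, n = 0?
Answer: -101/31 ≈ -3.2581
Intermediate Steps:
c(D) = (-4 + D)*(8 + D)
H(Q, u) = u + Q**2 (H(Q, u) = Q*Q + u = Q**2 + u = u + Q**2)
F(v) = 1/(-31 + v) (F(v) = 1/(v - 31) = 1/(-31 + v))
F(n)*H(4, c(9)) = ((-32 + 9**2 + 4*9) + 4**2)/(-31 + 0) = ((-32 + 81 + 36) + 16)/(-31) = -(85 + 16)/31 = -1/31*101 = -101/31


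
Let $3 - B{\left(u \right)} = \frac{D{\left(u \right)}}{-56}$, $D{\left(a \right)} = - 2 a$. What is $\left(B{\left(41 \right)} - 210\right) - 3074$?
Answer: $- \frac{91909}{28} \approx -3282.5$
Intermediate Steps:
$B{\left(u \right)} = 3 - \frac{u}{28}$ ($B{\left(u \right)} = 3 - \frac{\left(-2\right) u}{-56} = 3 - - 2 u \left(- \frac{1}{56}\right) = 3 - \frac{u}{28}$)
$\left(B{\left(41 \right)} - 210\right) - 3074 = \left(\left(3 - \frac{41}{28}\right) - 210\right) - 3074 = \left(\frac{43}{28} - 210\right) - 3074 = - \frac{5837}{28} - 3074 = - \frac{91909}{28}$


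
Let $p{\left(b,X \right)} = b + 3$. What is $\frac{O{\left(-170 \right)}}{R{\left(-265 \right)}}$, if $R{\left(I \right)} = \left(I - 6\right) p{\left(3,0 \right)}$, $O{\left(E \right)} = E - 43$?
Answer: $\frac{71}{542} \approx 0.131$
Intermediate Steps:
$O{\left(E \right)} = -43 + E$
$p{\left(b,X \right)} = 3 + b$
$R{\left(I \right)} = -36 + 6 I$ ($R{\left(I \right)} = \left(I - 6\right) \left(3 + 3\right) = \left(-6 + I\right) 6 = -36 + 6 I$)
$\frac{O{\left(-170 \right)}}{R{\left(-265 \right)}} = \frac{-43 - 170}{-36 + 6 \left(-265\right)} = - \frac{213}{-36 - 1590} = - \frac{213}{-1626} = \left(-213\right) \left(- \frac{1}{1626}\right) = \frac{71}{542}$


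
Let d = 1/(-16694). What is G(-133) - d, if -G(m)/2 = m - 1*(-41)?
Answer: 3071697/16694 ≈ 184.00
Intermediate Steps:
d = -1/16694 ≈ -5.9902e-5
G(m) = -82 - 2*m (G(m) = -2*(m - 1*(-41)) = -2*(m + 41) = -2*(41 + m) = -82 - 2*m)
G(-133) - d = (-82 - 2*(-133)) - 1*(-1/16694) = (-82 + 266) + 1/16694 = 184 + 1/16694 = 3071697/16694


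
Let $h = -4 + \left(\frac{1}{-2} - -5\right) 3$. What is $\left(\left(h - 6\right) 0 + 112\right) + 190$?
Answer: $302$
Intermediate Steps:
$h = \frac{19}{2}$ ($h = -4 + \left(- \frac{1}{2} + 5\right) 3 = -4 + \frac{9}{2} \cdot 3 = -4 + \frac{27}{2} = \frac{19}{2} \approx 9.5$)
$\left(\left(h - 6\right) 0 + 112\right) + 190 = \left(\left(\frac{19}{2} - 6\right) 0 + 112\right) + 190 = \left(\frac{7}{2} \cdot 0 + 112\right) + 190 = \left(0 + 112\right) + 190 = 112 + 190 = 302$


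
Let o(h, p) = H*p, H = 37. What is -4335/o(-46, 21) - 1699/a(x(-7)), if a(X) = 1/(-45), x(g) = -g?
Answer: 19800400/259 ≈ 76449.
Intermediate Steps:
o(h, p) = 37*p
a(X) = -1/45
-4335/o(-46, 21) - 1699/a(x(-7)) = -4335/(37*21) - 1699/(-1/45) = -4335/777 - 1699*(-45) = -4335*1/777 + 76455 = -1445/259 + 76455 = 19800400/259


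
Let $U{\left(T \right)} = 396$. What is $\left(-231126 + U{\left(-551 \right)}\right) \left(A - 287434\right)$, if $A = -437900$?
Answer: $167356313820$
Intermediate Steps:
$\left(-231126 + U{\left(-551 \right)}\right) \left(A - 287434\right) = \left(-231126 + 396\right) \left(-437900 - 287434\right) = \left(-230730\right) \left(-725334\right) = 167356313820$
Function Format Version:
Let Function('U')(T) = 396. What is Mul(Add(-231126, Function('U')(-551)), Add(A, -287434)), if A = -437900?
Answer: 167356313820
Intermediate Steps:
Mul(Add(-231126, Function('U')(-551)), Add(A, -287434)) = Mul(Add(-231126, 396), Add(-437900, -287434)) = Mul(-230730, -725334) = 167356313820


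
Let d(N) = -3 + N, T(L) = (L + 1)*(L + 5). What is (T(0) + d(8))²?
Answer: 100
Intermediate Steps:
T(L) = (1 + L)*(5 + L)
(T(0) + d(8))² = ((5 + 0² + 6*0) + (-3 + 8))² = ((5 + 0 + 0) + 5)² = (5 + 5)² = 10² = 100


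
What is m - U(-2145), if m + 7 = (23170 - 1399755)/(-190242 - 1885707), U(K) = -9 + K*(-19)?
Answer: -84599773012/2075949 ≈ -40752.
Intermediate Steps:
U(K) = -9 - 19*K
m = -13155058/2075949 (m = -7 + (23170 - 1399755)/(-190242 - 1885707) = -7 - 1376585/(-2075949) = -7 - 1376585*(-1/2075949) = -7 + 1376585/2075949 = -13155058/2075949 ≈ -6.3369)
m - U(-2145) = -13155058/2075949 - (-9 - 19*(-2145)) = -13155058/2075949 - (-9 + 40755) = -13155058/2075949 - 1*40746 = -13155058/2075949 - 40746 = -84599773012/2075949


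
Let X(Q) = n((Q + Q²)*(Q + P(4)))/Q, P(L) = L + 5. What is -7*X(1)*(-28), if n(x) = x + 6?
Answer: 5096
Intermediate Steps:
P(L) = 5 + L
n(x) = 6 + x
X(Q) = (6 + (9 + Q)*(Q + Q²))/Q (X(Q) = (6 + (Q + Q²)*(Q + (5 + 4)))/Q = (6 + (Q + Q²)*(Q + 9))/Q = (6 + (Q + Q²)*(9 + Q))/Q = (6 + (9 + Q)*(Q + Q²))/Q)
-7*X(1)*(-28) = -7*(9 + 1² + 6/1 + 10*1)*(-28) = -7*(9 + 1 + 6*1 + 10)*(-28) = -7*(9 + 1 + 6 + 10)*(-28) = -7*26*(-28) = -182*(-28) = 5096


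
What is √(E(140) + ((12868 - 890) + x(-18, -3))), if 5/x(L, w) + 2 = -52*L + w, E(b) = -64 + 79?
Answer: 4*√13259017/133 ≈ 109.51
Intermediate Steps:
E(b) = 15
x(L, w) = 5/(-2 + w - 52*L) (x(L, w) = 5/(-2 + (-52*L + w)) = 5/(-2 + (w - 52*L)) = 5/(-2 + w - 52*L))
√(E(140) + ((12868 - 890) + x(-18, -3))) = √(15 + ((12868 - 890) + 5/(-2 - 3 - 52*(-18)))) = √(15 + (11978 + 5/(-2 - 3 + 936))) = √(15 + (11978 + 5/931)) = √(15 + 11151523/931) = √(11165488/931) = 4*√13259017/133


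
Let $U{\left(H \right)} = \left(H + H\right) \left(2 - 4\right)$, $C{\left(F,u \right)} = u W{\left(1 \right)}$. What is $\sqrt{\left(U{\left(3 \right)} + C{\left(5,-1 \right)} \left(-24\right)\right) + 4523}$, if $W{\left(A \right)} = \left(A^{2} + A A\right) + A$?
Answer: $\sqrt{4583} \approx 67.698$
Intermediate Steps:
$W{\left(A \right)} = A + 2 A^{2}$ ($W{\left(A \right)} = \left(A^{2} + A^{2}\right) + A = 2 A^{2} + A = A + 2 A^{2}$)
$C{\left(F,u \right)} = 3 u$ ($C{\left(F,u \right)} = u 1 \left(1 + 2 \cdot 1\right) = u 1 \left(1 + 2\right) = u 1 \cdot 3 = u 3 = 3 u$)
$U{\left(H \right)} = - 4 H$ ($U{\left(H \right)} = 2 H \left(-2\right) = - 4 H$)
$\sqrt{\left(U{\left(3 \right)} + C{\left(5,-1 \right)} \left(-24\right)\right) + 4523} = \sqrt{\left(\left(-4\right) 3 + 3 \left(-1\right) \left(-24\right)\right) + 4523} = \sqrt{\left(-12 - -72\right) + 4523} = \sqrt{\left(-12 + 72\right) + 4523} = \sqrt{60 + 4523} = \sqrt{4583}$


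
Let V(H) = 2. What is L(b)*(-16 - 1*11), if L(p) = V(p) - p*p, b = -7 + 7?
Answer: -54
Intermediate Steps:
b = 0
L(p) = 2 - p² (L(p) = 2 - p*p = 2 - p²)
L(b)*(-16 - 1*11) = (2 - 1*0²)*(-16 - 1*11) = (2 - 1*0)*(-16 - 11) = (2 + 0)*(-27) = 2*(-27) = -54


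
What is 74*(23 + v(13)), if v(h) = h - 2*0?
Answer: 2664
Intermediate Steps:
v(h) = h (v(h) = h - 1*0 = h + 0 = h)
74*(23 + v(13)) = 74*(23 + 13) = 74*36 = 2664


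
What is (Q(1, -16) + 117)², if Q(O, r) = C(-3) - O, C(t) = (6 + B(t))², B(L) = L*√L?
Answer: 11737 - 9000*I*√3 ≈ 11737.0 - 15588.0*I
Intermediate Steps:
B(L) = L^(3/2)
C(t) = (6 + t^(3/2))²
Q(O, r) = (6 - 3*I*√3)² - O (Q(O, r) = (6 + (-3)^(3/2))² - O = (6 - 3*I*√3)² - O)
(Q(1, -16) + 117)² = ((9 - 1*1 - 36*I*√3) + 117)² = ((9 - 1 - 36*I*√3) + 117)² = ((8 - 36*I*√3) + 117)² = (125 - 36*I*√3)²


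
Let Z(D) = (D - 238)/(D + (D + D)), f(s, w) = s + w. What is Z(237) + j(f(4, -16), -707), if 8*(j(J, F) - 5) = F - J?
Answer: -465713/5688 ≈ -81.876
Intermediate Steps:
j(J, F) = 5 - J/8 + F/8 (j(J, F) = 5 + (F - J)/8 = 5 + (-J/8 + F/8) = 5 - J/8 + F/8)
Z(D) = (-238 + D)/(3*D) (Z(D) = (-238 + D)/(D + 2*D) = (-238 + D)/((3*D)) = (-238 + D)*(1/(3*D)) = (-238 + D)/(3*D))
Z(237) + j(f(4, -16), -707) = (⅓)*(-238 + 237)/237 + (5 - (4 - 16)/8 + (⅛)*(-707)) = (⅓)*(1/237)*(-1) + (5 - ⅛*(-12) - 707/8) = -1/711 + (5 + 3/2 - 707/8) = -1/711 - 655/8 = -465713/5688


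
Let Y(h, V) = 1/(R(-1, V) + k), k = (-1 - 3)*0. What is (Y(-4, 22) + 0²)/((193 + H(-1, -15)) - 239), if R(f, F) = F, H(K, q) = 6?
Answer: -1/880 ≈ -0.0011364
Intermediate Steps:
k = 0 (k = -4*0 = 0)
Y(h, V) = 1/V (Y(h, V) = 1/(V + 0) = 1/V)
(Y(-4, 22) + 0²)/((193 + H(-1, -15)) - 239) = (1/22 + 0²)/((193 + 6) - 239) = (1/22 + 0)/(199 - 239) = (1/22)/(-40) = -1/40*1/22 = -1/880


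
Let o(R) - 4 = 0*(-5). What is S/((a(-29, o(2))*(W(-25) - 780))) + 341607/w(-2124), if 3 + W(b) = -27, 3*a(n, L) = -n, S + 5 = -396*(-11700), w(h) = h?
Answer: -139063211/184788 ≈ -752.56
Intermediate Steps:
o(R) = 4 (o(R) = 4 + 0*(-5) = 4 + 0 = 4)
S = 4633195 (S = -5 - 396*(-11700) = -5 + 4633200 = 4633195)
a(n, L) = -n/3 (a(n, L) = (-n)/3 = -n/3)
W(b) = -30 (W(b) = -3 - 27 = -30)
S/((a(-29, o(2))*(W(-25) - 780))) + 341607/w(-2124) = 4633195/(((-1/3*(-29))*(-30 - 780))) + 341607/(-2124) = 4633195/(((29/3)*(-810))) + 341607*(-1/2124) = 4633195/(-7830) - 113869/708 = 4633195*(-1/7830) - 113869/708 = -926639/1566 - 113869/708 = -139063211/184788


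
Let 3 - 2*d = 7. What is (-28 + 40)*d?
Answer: -24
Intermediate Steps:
d = -2 (d = 3/2 - ½*7 = 3/2 - 7/2 = -2)
(-28 + 40)*d = (-28 + 40)*(-2) = 12*(-2) = -24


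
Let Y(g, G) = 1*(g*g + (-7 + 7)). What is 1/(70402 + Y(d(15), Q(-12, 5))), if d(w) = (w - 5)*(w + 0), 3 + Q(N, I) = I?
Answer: 1/92902 ≈ 1.0764e-5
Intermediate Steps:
Q(N, I) = -3 + I
d(w) = w*(-5 + w) (d(w) = (-5 + w)*w = w*(-5 + w))
Y(g, G) = g² (Y(g, G) = 1*(g² + 0) = 1*g² = g²)
1/(70402 + Y(d(15), Q(-12, 5))) = 1/(70402 + (15*(-5 + 15))²) = 1/(70402 + (15*10)²) = 1/(70402 + 150²) = 1/(70402 + 22500) = 1/92902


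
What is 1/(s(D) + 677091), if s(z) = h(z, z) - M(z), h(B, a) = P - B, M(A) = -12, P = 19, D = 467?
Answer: 1/676655 ≈ 1.4779e-6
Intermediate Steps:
h(B, a) = 19 - B
s(z) = 31 - z (s(z) = (19 - z) - 1*(-12) = (19 - z) + 12 = 31 - z)
1/(s(D) + 677091) = 1/((31 - 1*467) + 677091) = 1/((31 - 467) + 677091) = 1/(-436 + 677091) = 1/676655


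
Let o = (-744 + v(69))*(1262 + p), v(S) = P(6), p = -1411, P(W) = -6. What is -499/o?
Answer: -499/111750 ≈ -0.0044653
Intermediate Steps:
v(S) = -6
o = 111750 (o = (-744 - 6)*(1262 - 1411) = -750*(-149) = 111750)
-499/o = -499/111750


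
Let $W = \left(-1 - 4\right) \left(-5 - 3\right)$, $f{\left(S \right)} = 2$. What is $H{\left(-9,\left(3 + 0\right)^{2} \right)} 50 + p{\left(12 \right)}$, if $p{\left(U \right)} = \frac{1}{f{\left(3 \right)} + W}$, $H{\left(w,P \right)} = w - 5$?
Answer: $- \frac{29399}{42} \approx -699.98$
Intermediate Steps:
$H{\left(w,P \right)} = -5 + w$
$W = 40$ ($W = \left(-5\right) \left(-8\right) = 40$)
$p{\left(U \right)} = \frac{1}{42}$ ($p{\left(U \right)} = \frac{1}{2 + 40} = \frac{1}{42}$)
$H{\left(-9,\left(3 + 0\right)^{2} \right)} 50 + p{\left(12 \right)} = \left(-5 - 9\right) 50 + \frac{1}{42} = \left(-14\right) 50 + \frac{1}{42} = -700 + \frac{1}{42} = - \frac{29399}{42}$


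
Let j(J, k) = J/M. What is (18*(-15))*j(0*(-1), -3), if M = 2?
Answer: 0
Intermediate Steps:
j(J, k) = J/2
(18*(-15))*j(0*(-1), -3) = (18*(-15))*((0*(-1))/2) = -135*0 = -270*0 = 0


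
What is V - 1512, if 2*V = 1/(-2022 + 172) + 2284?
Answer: -1369001/3700 ≈ -370.00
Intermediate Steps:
V = 4225399/3700 (V = (1/(-2022 + 172) + 2284)/2 = (1/(-1850) + 2284)/2 = (-1/1850 + 2284)/2 = (1/2)*(4225399/1850) = 4225399/3700 ≈ 1142.0)
V - 1512 = 4225399/3700 - 1512 = -1369001/3700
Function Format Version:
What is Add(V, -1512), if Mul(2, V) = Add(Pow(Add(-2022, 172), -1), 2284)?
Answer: Rational(-1369001, 3700) ≈ -370.00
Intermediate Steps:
V = Rational(4225399, 3700) (V = Mul(Rational(1, 2), Add(Pow(Add(-2022, 172), -1), 2284)) = Mul(Rational(1, 2), Add(Pow(-1850, -1), 2284)) = Mul(Rational(1, 2), Add(Rational(-1, 1850), 2284)) = Mul(Rational(1, 2), Rational(4225399, 1850)) = Rational(4225399, 3700) ≈ 1142.0)
Add(V, -1512) = Add(Rational(4225399, 3700), -1512) = Rational(-1369001, 3700)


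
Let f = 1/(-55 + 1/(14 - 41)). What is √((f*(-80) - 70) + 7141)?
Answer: √3904340919/743 ≈ 84.098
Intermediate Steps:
f = -27/1486 (f = 1/(-55 + 1/(-27)) = 1/(-55 - 1/27) = 1/(-1486/27) = -27/1486 ≈ -0.018170)
√((f*(-80) - 70) + 7141) = √((-27/1486*(-80) - 70) + 7141) = √((1080/743 - 70) + 7141) = √(-50930/743 + 7141) = √(5254833/743) = √3904340919/743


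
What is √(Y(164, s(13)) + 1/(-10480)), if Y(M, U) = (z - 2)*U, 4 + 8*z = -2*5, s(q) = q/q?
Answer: I*√25742155/2620 ≈ 1.9365*I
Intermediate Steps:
s(q) = 1
z = -7/4 (z = -½ + (-2*5)/8 = -½ + (⅛)*(-10) = -½ - 5/4 = -7/4 ≈ -1.7500)
Y(M, U) = -15*U/4 (Y(M, U) = (-7/4 - 2)*U = -15*U/4)
√(Y(164, s(13)) + 1/(-10480)) = √(-15/4*1 + 1/(-10480)) = √(-15/4 - 1/10480) = √(-39301/10480) = I*√25742155/2620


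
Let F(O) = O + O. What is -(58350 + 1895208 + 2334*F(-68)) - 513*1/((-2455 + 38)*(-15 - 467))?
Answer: -1906086293709/1164994 ≈ -1.6361e+6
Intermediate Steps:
F(O) = 2*O
-(58350 + 1895208 + 2334*F(-68)) - 513*1/((-2455 + 38)*(-15 - 467)) = -(-259074 + 1895208) - 513*1/((-2455 + 38)*(-15 - 467)) = -2334/(1/((812 + 25) - 136)) - 513/((-2417*(-482))) = -2334/(1/(837 - 136)) - 513/1164994 = -2334/(1/701) - 513*1/1164994 = -2334/1/701 - 513/1164994 = -2334*701 - 513/1164994 = -1636134 - 513/1164994 = -1906086293709/1164994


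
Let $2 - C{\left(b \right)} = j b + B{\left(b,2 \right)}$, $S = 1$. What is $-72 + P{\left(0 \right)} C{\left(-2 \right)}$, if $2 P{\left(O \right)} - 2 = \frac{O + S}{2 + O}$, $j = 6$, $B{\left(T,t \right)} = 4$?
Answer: $- \frac{119}{2} \approx -59.5$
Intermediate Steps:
$P{\left(O \right)} = 1 + \frac{1 + O}{2 \left(2 + O\right)}$ ($P{\left(O \right)} = 1 + \frac{\left(O + 1\right) \frac{1}{2 + O}}{2} = 1 + \frac{\left(1 + O\right) \frac{1}{2 + O}}{2} = 1 + \frac{\frac{1}{2 + O} \left(1 + O\right)}{2} = 1 + \frac{1 + O}{2 \left(2 + O\right)}$)
$C{\left(b \right)} = -2 - 6 b$ ($C{\left(b \right)} = 2 - \left(6 b + 4\right) = 2 - \left(4 + 6 b\right) = -2 - 6 b$)
$-72 + P{\left(0 \right)} C{\left(-2 \right)} = -72 + \frac{5 + 3 \cdot 0}{2 \left(2 + 0\right)} \left(-2 - -12\right) = -72 + \frac{5 + 0}{2 \cdot 2} \left(-2 + 12\right) = -72 + \frac{1}{2} \cdot \frac{1}{2} \cdot 5 \cdot 10 = -72 + \frac{5}{4} \cdot 10 = -72 + \frac{25}{2} = - \frac{119}{2}$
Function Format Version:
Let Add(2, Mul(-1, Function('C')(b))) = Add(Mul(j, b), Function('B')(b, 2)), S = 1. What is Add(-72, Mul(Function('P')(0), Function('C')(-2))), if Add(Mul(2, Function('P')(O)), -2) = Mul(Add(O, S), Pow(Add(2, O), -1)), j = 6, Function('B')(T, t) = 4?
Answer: Rational(-119, 2) ≈ -59.500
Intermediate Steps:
Function('P')(O) = Add(1, Mul(Rational(1, 2), Pow(Add(2, O), -1), Add(1, O))) (Function('P')(O) = Add(1, Mul(Rational(1, 2), Mul(Add(O, 1), Pow(Add(2, O), -1)))) = Add(1, Mul(Rational(1, 2), Mul(Add(1, O), Pow(Add(2, O), -1)))) = Add(1, Mul(Rational(1, 2), Mul(Pow(Add(2, O), -1), Add(1, O)))) = Add(1, Mul(Rational(1, 2), Pow(Add(2, O), -1), Add(1, O))))
Function('C')(b) = Add(-2, Mul(-6, b)) (Function('C')(b) = Add(2, Mul(-1, Add(Mul(6, b), 4))) = Add(2, Mul(-1, Add(4, Mul(6, b)))) = Add(2, Add(-4, Mul(-6, b))) = Add(-2, Mul(-6, b)))
Add(-72, Mul(Function('P')(0), Function('C')(-2))) = Add(-72, Mul(Mul(Rational(1, 2), Pow(Add(2, 0), -1), Add(5, Mul(3, 0))), Add(-2, Mul(-6, -2)))) = Add(-72, Mul(Mul(Rational(1, 2), Pow(2, -1), Add(5, 0)), Add(-2, 12))) = Add(-72, Mul(Mul(Rational(1, 2), Rational(1, 2), 5), 10)) = Add(-72, Mul(Rational(5, 4), 10)) = Add(-72, Rational(25, 2)) = Rational(-119, 2)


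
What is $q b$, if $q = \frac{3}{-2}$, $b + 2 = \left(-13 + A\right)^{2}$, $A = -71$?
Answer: $-10581$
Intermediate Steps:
$b = 7054$ ($b = -2 + \left(-13 - 71\right)^{2} = -2 + \left(-84\right)^{2} = -2 + 7056 = 7054$)
$q = - \frac{3}{2}$ ($q = 3 \left(- \frac{1}{2}\right) = - \frac{3}{2} \approx -1.5$)
$q b = \left(- \frac{3}{2}\right) 7054 = -10581$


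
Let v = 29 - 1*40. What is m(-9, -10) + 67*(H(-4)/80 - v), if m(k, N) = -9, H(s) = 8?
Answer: 7347/10 ≈ 734.70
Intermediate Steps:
v = -11 (v = 29 - 40 = -11)
m(-9, -10) + 67*(H(-4)/80 - v) = -9 + 67*(8/80 - 1*(-11)) = -9 + 67*(8*(1/80) + 11) = -9 + 67*(1/10 + 11) = -9 + 67*(111/10) = -9 + 7437/10 = 7347/10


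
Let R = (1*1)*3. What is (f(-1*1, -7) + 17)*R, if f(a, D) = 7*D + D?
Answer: -117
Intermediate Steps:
R = 3 (R = 1*3 = 3)
f(a, D) = 8*D
(f(-1*1, -7) + 17)*R = (8*(-7) + 17)*3 = (-56 + 17)*3 = -39*3 = -117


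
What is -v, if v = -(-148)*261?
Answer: -38628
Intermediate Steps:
v = 38628 (v = -148*(-261) = 38628)
-v = -1*38628 = -38628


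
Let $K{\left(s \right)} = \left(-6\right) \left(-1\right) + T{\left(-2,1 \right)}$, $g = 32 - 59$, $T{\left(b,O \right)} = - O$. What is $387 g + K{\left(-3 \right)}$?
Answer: $-10444$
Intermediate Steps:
$g = -27$
$K{\left(s \right)} = 5$ ($K{\left(s \right)} = \left(-6\right) \left(-1\right) - 1 = 6 - 1 = 5$)
$387 g + K{\left(-3 \right)} = 387 \left(-27\right) + 5 = -10449 + 5 = -10444$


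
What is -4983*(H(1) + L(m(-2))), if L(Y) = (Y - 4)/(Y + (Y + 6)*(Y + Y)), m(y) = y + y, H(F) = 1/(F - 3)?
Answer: 4983/10 ≈ 498.30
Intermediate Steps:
H(F) = 1/(-3 + F)
m(y) = 2*y
L(Y) = (-4 + Y)/(Y + 2*Y*(6 + Y)) (L(Y) = (-4 + Y)/(Y + (6 + Y)*(2*Y)) = (-4 + Y)/(Y + 2*Y*(6 + Y)))
-4983*(H(1) + L(m(-2))) = -4983*(1/(-3 + 1) + (-4 + 2*(-2))/(((2*(-2)))*(13 + 2*(2*(-2))))) = -4983*(1/(-2) + (-4 - 4)/((-4)*(13 + 2*(-4)))) = -4983*(-½ - ¼*(-8)/(13 - 8)) = -4983*(-½ - ¼*(-8)/5) = -4983*(-½ - ¼*⅕*(-8)) = -4983*(-½ + ⅖) = -4983*(-⅒) = 4983/10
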